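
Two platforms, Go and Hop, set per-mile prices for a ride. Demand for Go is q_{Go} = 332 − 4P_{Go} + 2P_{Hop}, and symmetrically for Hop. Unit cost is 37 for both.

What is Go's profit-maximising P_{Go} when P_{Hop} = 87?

81.75

Go's profit: π = (P_{Go} − 37)(332 − 4P_{Go} + 2P_{Hop}).
∂π/∂P_{Go} = 480 − 8P_{Go} + 2P_{Hop} = 0 ⇒ P_{Go} = 60 + 0.25P_{Hop}.
At P_{Hop} = 87: P_{Go} = 60 + 0.25·87 = 81.75.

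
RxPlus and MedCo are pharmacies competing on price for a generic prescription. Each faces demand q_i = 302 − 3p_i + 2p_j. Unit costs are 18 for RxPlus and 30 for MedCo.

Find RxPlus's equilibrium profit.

RxPlus's profit: π = (p_{RxPlus} − 18)(302 − 3p_{RxPlus} + 2p_{MedCo}).
∂π/∂p_{RxPlus} = 356 − 6p_{RxPlus} + 2p_{MedCo} = 0 ⇒ p_{RxPlus} = 178/3 + (1/3)p_{MedCo}.
Similarly p_{MedCo} = 196/3 + (1/3)p_{RxPlus}.
Solving the two reaction functions simultaneously: (1 − (1/3)(1/3))p_{RxPlus} = 178/3 + (1/3)·(196/3), so (8/9)p_{RxPlus} = 730/9 and p_{RxPlus} = 91.25.
Then p_{MedCo} = 196/3 + (1/3)·91.25 = 95.75.
q_{RxPlus} = 302 − 3·91.25 + 2·95.75 = 219.75.
Profit = (91.25 − 18)·219.75 = 16096.6875.

16096.6875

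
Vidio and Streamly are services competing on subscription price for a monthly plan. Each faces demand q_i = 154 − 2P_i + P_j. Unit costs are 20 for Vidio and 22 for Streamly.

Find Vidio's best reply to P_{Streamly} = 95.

72.25

Vidio's profit: π = (P_{Vidio} − 20)(154 − 2P_{Vidio} + P_{Streamly}).
∂π/∂P_{Vidio} = 194 − 4P_{Vidio} + P_{Streamly} = 0 ⇒ P_{Vidio} = 48.5 + 0.25P_{Streamly}.
At P_{Streamly} = 95: P_{Vidio} = 48.5 + 0.25·95 = 72.25.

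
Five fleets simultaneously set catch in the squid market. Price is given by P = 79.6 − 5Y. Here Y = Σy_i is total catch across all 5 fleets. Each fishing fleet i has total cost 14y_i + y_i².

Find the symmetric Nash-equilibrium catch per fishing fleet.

2.05

A representative fishing fleet's profit is π_i = y_i(79.6 − 5Y) − 14y_i − y_i², with Y = y_i + Σ_{j≠i} y_j.
First-order condition: 65.6 − 12y_i − 5Σ_{j≠i} y_j = 0.
Imposing symmetry (y_j = y for all j) turns Σ_{j≠i} y_j into 4y, so 65.6 = 32y and y = 2.05.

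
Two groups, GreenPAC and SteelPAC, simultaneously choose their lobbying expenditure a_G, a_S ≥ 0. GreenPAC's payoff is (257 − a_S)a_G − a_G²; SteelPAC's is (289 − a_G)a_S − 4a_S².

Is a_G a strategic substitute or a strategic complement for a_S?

Expanding GreenPAC's payoff: 257a_G − a_Sa_G − a_G².
∂π/∂a_G = 257 − a_S − 2a_G = 0, so a_G = 128.5 − 0.5a_S.
The best-response slope da_G/da_S = −0.5 < 0: the reaction function is downward-sloping, so the choices are strategic substitutes.

strategic substitutes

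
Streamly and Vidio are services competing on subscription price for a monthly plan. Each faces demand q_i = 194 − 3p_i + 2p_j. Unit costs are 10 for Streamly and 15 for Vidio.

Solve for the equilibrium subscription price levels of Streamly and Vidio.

56.9375, 58.8125

Streamly's profit: π = (p_{Streamly} − 10)(194 − 3p_{Streamly} + 2p_{Vidio}).
∂π/∂p_{Streamly} = 224 − 6p_{Streamly} + 2p_{Vidio} = 0 ⇒ p_{Streamly} = 112/3 + (1/3)p_{Vidio}.
Similarly p_{Vidio} = 239/6 + (1/3)p_{Streamly}.
Plugging p_{Vidio} into Streamly's best response: p_{Streamly} = 112/3 + (1/3)(239/6 + (1/3)p_{Streamly}) ⇒ (8/9)p_{Streamly} = 911/18, so p_{Streamly} = 56.9375.
Then p_{Vidio} = 239/6 + (1/3)·56.9375 = 58.8125.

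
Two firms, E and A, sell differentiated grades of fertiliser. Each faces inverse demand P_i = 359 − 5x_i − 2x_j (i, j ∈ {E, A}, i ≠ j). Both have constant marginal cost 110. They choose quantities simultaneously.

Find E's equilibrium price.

Firm E's profit: π = x_E(359 − 5x_E − 2x_A) − 110x_E.
∂π/∂x_E = 249 − 10x_E − 2x_A = 0 ⇒ x_E = 24.9 − 0.2x_A.
The game is symmetric, so in equilibrium x_A = x_E: the reaction function gives 1.2x_E = 24.9, hence x_E = 20.75.
P_E = 359 − 5·20.75 − 2·20.75 = 213.75.

213.75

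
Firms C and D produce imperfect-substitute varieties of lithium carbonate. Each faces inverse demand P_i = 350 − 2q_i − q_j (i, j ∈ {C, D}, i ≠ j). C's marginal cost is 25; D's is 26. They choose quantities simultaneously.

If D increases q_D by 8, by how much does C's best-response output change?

-2

Firm C's profit: π = q_C(350 − 2q_C − q_D) − 25q_C.
∂π/∂q_C = 325 − 4q_C − q_D = 0 ⇒ q_C = 81.25 − 0.25q_D.
The reaction-function slope is −0.25, so an 8-unit rise in q_D moves q_C by −0.25 × 8 = −2. C's best response falls — the actions are strategic substitutes.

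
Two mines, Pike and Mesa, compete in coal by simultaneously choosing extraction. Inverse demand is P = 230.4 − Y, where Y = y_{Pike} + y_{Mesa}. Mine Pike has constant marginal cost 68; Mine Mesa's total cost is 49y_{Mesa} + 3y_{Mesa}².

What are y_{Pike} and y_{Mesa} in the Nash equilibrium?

74.52, 13.36

Mine Pike's profit: π = y_{Pike}(230.4 − (y_{Pike} + y_{Mesa})) − 68y_{Pike}.
∂π/∂y_{Pike} = 162.4 − 2y_{Pike} − y_{Mesa} = 0, so y_{Pike} = 81.2 − 0.5y_{Mesa}.
For Mesa: ∂π/∂y_{Mesa} = 181.4 − 8y_{Mesa} − y_{Pike} = 0 ⇒ y_{Mesa} = 22.675 − 0.125y_{Pike}.
Plugging y_{Mesa} into Pike's best response: y_{Pike} = 81.2 − 0.5(22.675 − 0.125y_{Pike}) ⇒ 0.9375y_{Pike} = 69.8625, so y_{Pike} = 74.52.
Then y_{Mesa} = 22.675 − 0.125·74.52 = 13.36.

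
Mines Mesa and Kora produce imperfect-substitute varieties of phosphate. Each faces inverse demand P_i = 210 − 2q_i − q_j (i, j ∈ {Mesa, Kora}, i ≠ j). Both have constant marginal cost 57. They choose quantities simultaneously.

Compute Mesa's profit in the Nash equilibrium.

Mine Mesa's profit: π = q_{Mesa}(210 − 2q_{Mesa} − q_{Kora}) − 57q_{Mesa}.
∂π/∂q_{Mesa} = 153 − 4q_{Mesa} − q_{Kora} = 0 ⇒ q_{Mesa} = 38.25 − 0.25q_{Kora}.
The game is symmetric, so in equilibrium q_{Kora} = q_{Mesa}: the reaction function gives 1.25q_{Mesa} = 38.25, hence q_{Mesa} = 30.6.
P_{Mesa} = 210 − 2·30.6 − 30.6 = 118.2.
Profit = (118.2 − 57)·30.6 = 1872.72.

1872.72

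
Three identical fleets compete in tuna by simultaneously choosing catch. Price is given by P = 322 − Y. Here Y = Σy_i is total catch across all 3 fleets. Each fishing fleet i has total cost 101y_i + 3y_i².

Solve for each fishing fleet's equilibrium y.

22.1

A representative fishing fleet's profit is π_i = y_i(322 − Y) − 101y_i − 3y_i², with Y = y_i + Σ_{j≠i} y_j.
First-order condition: 221 − 8y_i − Σ_{j≠i} y_j = 0.
In a symmetric equilibrium every fishing fleet chooses the same y, so Σ_{j≠i} y_j = 2y. The condition becomes 221 − 10y = 0, giving y = 221/10 = 22.1.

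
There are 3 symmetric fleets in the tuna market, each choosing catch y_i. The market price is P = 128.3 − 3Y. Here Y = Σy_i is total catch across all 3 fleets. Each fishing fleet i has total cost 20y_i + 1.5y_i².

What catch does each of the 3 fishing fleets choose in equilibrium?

A representative fishing fleet's profit is π_i = y_i(128.3 − 3Y) − 20y_i − 1.5y_i², with Y = y_i + Σ_{j≠i} y_j.
First-order condition: 108.3 − 9y_i − 3Σ_{j≠i} y_j = 0.
With identical fishing fleets, set every y_j = y: then 108.3 − 9y − 6y = 0, i.e. y = 108.3/15 = 7.22.

7.22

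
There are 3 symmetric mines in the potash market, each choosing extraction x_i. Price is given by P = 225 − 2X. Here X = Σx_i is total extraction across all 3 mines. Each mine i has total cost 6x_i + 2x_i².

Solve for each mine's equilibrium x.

18.25

A representative mine's profit is π_i = x_i(225 − 2X) − 6x_i − 2x_i², with X = x_i + Σ_{j≠i} x_j.
First-order condition: 219 − 8x_i − 2Σ_{j≠i} x_j = 0.
With identical mines, set every x_j = x: then 219 − 8x − 4x = 0, i.e. x = 219/12 = 18.25.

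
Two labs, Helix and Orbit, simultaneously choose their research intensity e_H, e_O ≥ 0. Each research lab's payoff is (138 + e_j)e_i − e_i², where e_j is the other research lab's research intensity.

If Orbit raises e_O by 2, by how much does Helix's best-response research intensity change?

1

Helix's payoff is (138 + e_O)e_H − e_H².
∂π/∂e_H = 138 + e_O − 2e_H = 0, so e_H = 69 + 0.5e_O.
The reaction-function slope is 0.5, so a 2-unit rise in e_O moves e_H by 0.5 × 2 = 1. Helix's best response rises — the actions are strategic complements.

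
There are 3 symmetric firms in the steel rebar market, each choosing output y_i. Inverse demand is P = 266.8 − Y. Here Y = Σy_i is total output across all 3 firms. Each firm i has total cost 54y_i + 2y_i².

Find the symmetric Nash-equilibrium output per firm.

26.6

A representative firm's profit is π_i = y_i(266.8 − Y) − 54y_i − 2y_i², with Y = y_i + Σ_{j≠i} y_j.
First-order condition: 212.8 − 6y_i − Σ_{j≠i} y_j = 0.
Imposing symmetry (y_j = y for all j) turns Σ_{j≠i} y_j into 2y, so 212.8 = 8y and y = 26.6.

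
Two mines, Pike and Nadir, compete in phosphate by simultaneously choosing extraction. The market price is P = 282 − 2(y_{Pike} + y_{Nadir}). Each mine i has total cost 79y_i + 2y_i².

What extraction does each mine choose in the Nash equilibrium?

Mine Pike's profit: π = y_{Pike}(282 − 2(y_{Pike} + y_{Nadir})) − 79y_{Pike} − 2y_{Pike}².
∂π/∂y_{Pike} = 203 − 8y_{Pike} − 2y_{Nadir} = 0, so y_{Pike} = 25.375 − 0.25y_{Nadir}.
The game is symmetric, so in equilibrium y_{Nadir} = y_{Pike}: the reaction function gives 1.25y_{Pike} = 25.375, hence y_{Pike} = 20.3.

20.3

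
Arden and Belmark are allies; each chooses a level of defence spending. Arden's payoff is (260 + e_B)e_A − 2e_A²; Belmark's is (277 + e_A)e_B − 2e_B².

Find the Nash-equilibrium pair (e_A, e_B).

Expanding Arden's payoff: 260e_A + e_Be_A − 2e_A².
∂π/∂e_A = 260 + e_B − 4e_A = 0, so e_A = 65 + 0.25e_B.
Likewise for Belmark: e_B = 69.25 + 0.25e_A.
Substituting the second reaction function into the first: e_A = 65 + 0.25(69.25 + 0.25e_A), which gives 0.9375e_A = 82.3125 ⇒ e_A = 87.8.
Then e_B = 69.25 + 0.25·87.8 = 91.2.

87.8, 91.2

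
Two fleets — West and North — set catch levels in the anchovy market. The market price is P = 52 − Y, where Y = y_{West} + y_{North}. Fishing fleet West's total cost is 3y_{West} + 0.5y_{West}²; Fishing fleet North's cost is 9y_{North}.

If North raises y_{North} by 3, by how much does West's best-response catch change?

Fishing fleet West's profit: π = y_{West}(52 − (y_{West} + y_{North})) − 3y_{West} − 0.5y_{West}².
∂π/∂y_{West} = 49 − 3y_{West} − y_{North} = 0, so y_{West} = 49/3 − (1/3)y_{North}.
The reaction-function slope is −1/3, so a 3-unit rise in y_{North} moves y_{West} by −1/3 × 3 = −1. West's best response falls — the actions are strategic substitutes.

-1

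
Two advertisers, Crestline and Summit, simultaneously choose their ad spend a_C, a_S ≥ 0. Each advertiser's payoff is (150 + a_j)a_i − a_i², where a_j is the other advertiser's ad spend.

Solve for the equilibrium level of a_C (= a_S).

150

Crestline's payoff is (150 + a_S)a_C − a_C².
∂π/∂a_C = 150 + a_S − 2a_C = 0, so a_C = 75 + 0.5a_S.
The game is symmetric, so in equilibrium a_S = a_C: the reaction function gives 0.5a_C = 75, hence a_C = 150.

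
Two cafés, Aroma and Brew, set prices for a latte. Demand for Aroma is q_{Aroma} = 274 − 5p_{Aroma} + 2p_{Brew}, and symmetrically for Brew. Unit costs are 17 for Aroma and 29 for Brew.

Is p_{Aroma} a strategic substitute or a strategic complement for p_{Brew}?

strategic complements

Aroma's profit: π = (p_{Aroma} − 17)(274 − 5p_{Aroma} + 2p_{Brew}).
∂π/∂p_{Aroma} = 359 − 10p_{Aroma} + 2p_{Brew} = 0 ⇒ p_{Aroma} = 35.9 + 0.2p_{Brew}.
The best-response slope dp_{Aroma}/dp_{Brew} = 0.2 > 0: the reaction function is upward-sloping, so the choices are strategic complements.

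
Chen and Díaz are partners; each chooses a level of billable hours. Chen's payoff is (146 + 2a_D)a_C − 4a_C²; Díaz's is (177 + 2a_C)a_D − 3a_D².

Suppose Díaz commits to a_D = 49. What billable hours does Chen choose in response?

Expanding Chen's payoff: 146a_C + 2a_Da_C − 4a_C².
∂π/∂a_C = 146 + 2a_D − 8a_C = 0, so a_C = 18.25 + 0.25a_D.
At a_D = 49: a_C = 18.25 + 0.25·49 = 30.5.

30.5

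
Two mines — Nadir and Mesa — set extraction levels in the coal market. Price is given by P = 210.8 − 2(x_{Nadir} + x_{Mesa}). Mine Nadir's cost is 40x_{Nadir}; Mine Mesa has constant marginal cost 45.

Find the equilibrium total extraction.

Mine Nadir's profit: π = x_{Nadir}(210.8 − 2(x_{Nadir} + x_{Mesa})) − 40x_{Nadir}.
∂π/∂x_{Nadir} = 170.8 − 4x_{Nadir} − 2x_{Mesa} = 0, so x_{Nadir} = 42.7 − 0.5x_{Mesa}.
By the same steps for Mesa: x_{Mesa} = 41.45 − 0.5x_{Nadir}.
Substituting the second reaction function into the first: x_{Nadir} = 42.7 − 0.5(41.45 − 0.5x_{Nadir}), which gives 0.75x_{Nadir} = 21.975 ⇒ x_{Nadir} = 29.3.
Then x_{Mesa} = 41.45 − 0.5·29.3 = 26.8.
Total extraction: 29.3 + 26.8 = 56.1.

56.1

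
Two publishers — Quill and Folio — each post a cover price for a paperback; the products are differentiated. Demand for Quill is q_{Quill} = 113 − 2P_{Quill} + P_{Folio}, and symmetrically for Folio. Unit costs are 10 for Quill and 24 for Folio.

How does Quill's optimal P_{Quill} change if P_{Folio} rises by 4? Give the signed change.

Quill's profit: π = (P_{Quill} − 10)(113 − 2P_{Quill} + P_{Folio}).
∂π/∂P_{Quill} = 133 − 4P_{Quill} + P_{Folio} = 0 ⇒ P_{Quill} = 33.25 + 0.25P_{Folio}.
The reaction-function slope is 0.25, so a 4-unit rise in P_{Folio} moves P_{Quill} by 0.25 × 4 = 1. Quill's best response rises — the actions are strategic complements.

1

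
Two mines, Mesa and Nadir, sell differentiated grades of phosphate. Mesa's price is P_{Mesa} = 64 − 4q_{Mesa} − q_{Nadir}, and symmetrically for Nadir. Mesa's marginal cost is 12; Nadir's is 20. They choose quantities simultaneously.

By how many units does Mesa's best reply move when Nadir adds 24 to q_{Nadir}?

Mine Mesa's profit: π = q_{Mesa}(64 − 4q_{Mesa} − q_{Nadir}) − 12q_{Mesa}.
∂π/∂q_{Mesa} = 52 − 8q_{Mesa} − q_{Nadir} = 0 ⇒ q_{Mesa} = 6.5 − 0.125q_{Nadir}.
The reaction-function slope is −0.125, so a 24-unit rise in q_{Nadir} moves q_{Mesa} by −0.125 × 24 = −3. Mesa's best response falls — the actions are strategic substitutes.

-3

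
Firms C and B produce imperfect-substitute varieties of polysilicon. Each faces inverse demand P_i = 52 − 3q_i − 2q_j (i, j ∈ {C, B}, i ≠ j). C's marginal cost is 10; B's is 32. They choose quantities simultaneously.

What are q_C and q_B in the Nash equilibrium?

6.625, 1.125

Firm C's profit: π = q_C(52 − 3q_C − 2q_B) − 10q_C.
∂π/∂q_C = 42 − 6q_C − 2q_B = 0 ⇒ q_C = 7 − (1/3)q_B.
Similarly q_B = 10/3 − (1/3)q_C.
Plugging q_B into C's best response: q_C = 7 − (1/3)(10/3 − (1/3)q_C) ⇒ (8/9)q_C = 53/9, so q_C = 6.625.
Then q_B = 10/3 − (1/3)·6.625 = 1.125.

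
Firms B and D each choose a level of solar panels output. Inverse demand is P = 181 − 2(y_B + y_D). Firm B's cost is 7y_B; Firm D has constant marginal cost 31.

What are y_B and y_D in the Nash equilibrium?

Firm B's profit: π = y_B(181 − 2(y_B + y_D)) − 7y_B.
∂π/∂y_B = 174 − 4y_B − 2y_D = 0, so y_B = 43.5 − 0.5y_D.
By the same steps for D: y_D = 37.5 − 0.5y_B.
Substituting the second reaction function into the first: y_B = 43.5 − 0.5(37.5 − 0.5y_B), which gives 0.75y_B = 24.75 ⇒ y_B = 33.
Then y_D = 37.5 − 0.5·33 = 21.

33, 21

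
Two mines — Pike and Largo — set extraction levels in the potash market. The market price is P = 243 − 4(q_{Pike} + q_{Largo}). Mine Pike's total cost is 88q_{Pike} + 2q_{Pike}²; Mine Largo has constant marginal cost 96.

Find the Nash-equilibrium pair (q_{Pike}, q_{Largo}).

Mine Pike's profit: π = q_{Pike}(243 − 4(q_{Pike} + q_{Largo})) − 88q_{Pike} − 2q_{Pike}².
∂π/∂q_{Pike} = 155 − 12q_{Pike} − 4q_{Largo} = 0, so q_{Pike} = 155/12 − (1/3)q_{Largo}.
For Largo: ∂π/∂q_{Largo} = 147 − 8q_{Largo} − 4q_{Pike} = 0 ⇒ q_{Largo} = 18.375 − 0.5q_{Pike}.
Substituting the second reaction function into the first: q_{Pike} = 155/12 − (1/3)(18.375 − 0.5q_{Pike}), which gives (5/6)q_{Pike} = 163/24 ⇒ q_{Pike} = 8.15.
Then q_{Largo} = 18.375 − 0.5·8.15 = 14.3.

8.15, 14.3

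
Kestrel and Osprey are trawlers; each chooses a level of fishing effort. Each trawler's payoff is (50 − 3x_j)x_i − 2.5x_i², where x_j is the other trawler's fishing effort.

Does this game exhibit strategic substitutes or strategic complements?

Kestrel's payoff is (50 − 3x_O)x_K − 2.5x_K².
∂π/∂x_K = 50 − 3x_O − 5x_K = 0, so x_K = 10 − 0.6x_O.
The best-response slope dx_K/dx_O = −0.6 < 0: the reaction function is downward-sloping, so the choices are strategic substitutes.

strategic substitutes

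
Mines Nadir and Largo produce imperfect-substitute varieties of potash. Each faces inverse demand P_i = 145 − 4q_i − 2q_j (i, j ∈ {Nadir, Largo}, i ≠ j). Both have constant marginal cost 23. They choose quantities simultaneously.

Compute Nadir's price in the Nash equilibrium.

Mine Nadir's profit: π = q_{Nadir}(145 − 4q_{Nadir} − 2q_{Largo}) − 23q_{Nadir}.
∂π/∂q_{Nadir} = 122 − 8q_{Nadir} − 2q_{Largo} = 0 ⇒ q_{Nadir} = 15.25 − 0.25q_{Largo}.
The game is symmetric, so in equilibrium q_{Largo} = q_{Nadir}: the reaction function gives 1.25q_{Nadir} = 15.25, hence q_{Nadir} = 12.2.
P_{Nadir} = 145 − 4·12.2 − 2·12.2 = 71.8.

71.8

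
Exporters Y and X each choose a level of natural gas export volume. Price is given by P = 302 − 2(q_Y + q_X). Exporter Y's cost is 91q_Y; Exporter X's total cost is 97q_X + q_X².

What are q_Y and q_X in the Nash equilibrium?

Exporter Y's profit: π = q_Y(302 − 2(q_Y + q_X)) − 91q_Y.
∂π/∂q_Y = 211 − 4q_Y − 2q_X = 0, so q_Y = 52.75 − 0.5q_X.
For X: ∂π/∂q_X = 205 − 6q_X − 2q_Y = 0 ⇒ q_X = 205/6 − (1/3)q_Y.
Substituting the second reaction function into the first: q_Y = 52.75 − 0.5(205/6 − (1/3)q_Y), which gives (5/6)q_Y = 107/3 ⇒ q_Y = 42.8.
Then q_X = 205/6 − (1/3)·42.8 = 19.9.

42.8, 19.9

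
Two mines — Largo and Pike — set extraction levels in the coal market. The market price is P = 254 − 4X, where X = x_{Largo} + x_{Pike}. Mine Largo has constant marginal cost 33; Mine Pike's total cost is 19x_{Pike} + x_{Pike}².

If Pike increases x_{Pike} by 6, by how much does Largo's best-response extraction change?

-3

Mine Largo's profit: π = x_{Largo}(254 − 4(x_{Largo} + x_{Pike})) − 33x_{Largo}.
∂π/∂x_{Largo} = 221 − 8x_{Largo} − 4x_{Pike} = 0, so x_{Largo} = 27.625 − 0.5x_{Pike}.
The reaction-function slope is −0.5, so a 6-unit rise in x_{Pike} moves x_{Largo} by −0.5 × 6 = −3. Largo's best response falls — the actions are strategic substitutes.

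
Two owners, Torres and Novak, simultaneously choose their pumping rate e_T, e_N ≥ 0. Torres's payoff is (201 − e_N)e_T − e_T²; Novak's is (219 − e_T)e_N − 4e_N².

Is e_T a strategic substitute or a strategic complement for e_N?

strategic substitutes

Expanding Torres's payoff: 201e_T − e_Ne_T − e_T².
∂π/∂e_T = 201 − e_N − 2e_T = 0, so e_T = 100.5 − 0.5e_N.
The best-response slope de_T/de_N = −0.5 < 0: the reaction function is downward-sloping, so the choices are strategic substitutes.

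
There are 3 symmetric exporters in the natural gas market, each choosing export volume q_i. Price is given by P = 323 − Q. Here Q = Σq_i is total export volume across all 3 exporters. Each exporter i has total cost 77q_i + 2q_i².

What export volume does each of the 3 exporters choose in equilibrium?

30.75

A representative exporter's profit is π_i = q_i(323 − Q) − 77q_i − 2q_i², with Q = q_i + Σ_{j≠i} q_j.
First-order condition: 246 − 6q_i − Σ_{j≠i} q_j = 0.
With identical exporters, set every q_j = q: then 246 − 6q − 2q = 0, i.e. q = 246/8 = 30.75.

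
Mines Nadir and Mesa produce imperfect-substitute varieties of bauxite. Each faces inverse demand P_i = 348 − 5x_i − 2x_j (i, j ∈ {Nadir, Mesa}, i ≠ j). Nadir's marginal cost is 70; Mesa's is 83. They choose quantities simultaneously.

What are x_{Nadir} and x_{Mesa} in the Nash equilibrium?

23.4375, 21.8125

Mine Nadir's profit: π = x_{Nadir}(348 − 5x_{Nadir} − 2x_{Mesa}) − 70x_{Nadir}.
∂π/∂x_{Nadir} = 278 − 10x_{Nadir} − 2x_{Mesa} = 0 ⇒ x_{Nadir} = 27.8 − 0.2x_{Mesa}.
Similarly x_{Mesa} = 26.5 − 0.2x_{Nadir}.
Plugging x_{Mesa} into Nadir's best response: x_{Nadir} = 27.8 − 0.2(26.5 − 0.2x_{Nadir}) ⇒ 0.96x_{Nadir} = 22.5, so x_{Nadir} = 23.4375.
Then x_{Mesa} = 26.5 − 0.2·23.4375 = 21.8125.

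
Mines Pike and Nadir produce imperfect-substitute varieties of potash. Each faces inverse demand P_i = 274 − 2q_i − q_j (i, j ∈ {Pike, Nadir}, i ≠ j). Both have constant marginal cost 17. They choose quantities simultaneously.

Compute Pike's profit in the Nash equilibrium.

5283.92

Mine Pike's profit: π = q_{Pike}(274 − 2q_{Pike} − q_{Nadir}) − 17q_{Pike}.
∂π/∂q_{Pike} = 257 − 4q_{Pike} − q_{Nadir} = 0 ⇒ q_{Pike} = 64.25 − 0.25q_{Nadir}.
By symmetry q_{Nadir} = q_{Pike}; substituting into the reaction function, 1.25q_{Pike} = 64.25 and q_{Pike} = 51.4.
P_{Pike} = 274 − 2·51.4 − 51.4 = 119.8.
Profit = (119.8 − 17)·51.4 = 5283.92.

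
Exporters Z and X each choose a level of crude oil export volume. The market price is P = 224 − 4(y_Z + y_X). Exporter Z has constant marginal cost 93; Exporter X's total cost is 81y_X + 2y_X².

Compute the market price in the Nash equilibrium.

Exporter Z's profit: π = y_Z(224 − 4(y_Z + y_X)) − 93y_Z.
∂π/∂y_Z = 131 − 8y_Z − 4y_X = 0, so y_Z = 16.375 − 0.5y_X.
For X: ∂π/∂y_X = 143 − 12y_X − 4y_Z = 0 ⇒ y_X = 143/12 − (1/3)y_Z.
Solving the two reaction functions simultaneously: (1 − (−0.5)(−1/3))y_Z = 16.375 − 0.5·(143/12), so (5/6)y_Z = 125/12 and y_Z = 12.5.
Then y_X = 143/12 − (1/3)·12.5 = 7.75.
Equilibrium price: P = 224 − 4·20.25 = 143.

143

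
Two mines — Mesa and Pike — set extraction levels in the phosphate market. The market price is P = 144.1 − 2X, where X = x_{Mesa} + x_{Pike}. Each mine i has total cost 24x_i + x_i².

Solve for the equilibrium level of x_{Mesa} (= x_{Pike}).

Mine Mesa's profit: π = x_{Mesa}(144.1 − 2(x_{Mesa} + x_{Pike})) − 24x_{Mesa} − x_{Mesa}².
∂π/∂x_{Mesa} = 120.1 − 6x_{Mesa} − 2x_{Pike} = 0, so x_{Mesa} = 1201/60 − (1/3)x_{Pike}.
Setting x_{Mesa} = x_{Pike} in the reaction function: x_{Mesa} = 1201/60 − (1/3)x_{Mesa}, so x_{Mesa} = (1201/60) / (4/3) = 15.0125.

15.0125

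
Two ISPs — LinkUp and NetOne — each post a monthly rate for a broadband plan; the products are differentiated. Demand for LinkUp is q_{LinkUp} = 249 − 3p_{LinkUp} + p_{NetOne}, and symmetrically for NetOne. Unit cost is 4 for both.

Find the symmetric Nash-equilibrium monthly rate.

52.2

LinkUp's profit: π = (p_{LinkUp} − 4)(249 − 3p_{LinkUp} + p_{NetOne}).
∂π/∂p_{LinkUp} = 261 − 6p_{LinkUp} + p_{NetOne} = 0 ⇒ p_{LinkUp} = 43.5 + (1/6)p_{NetOne}.
Setting p_{LinkUp} = p_{NetOne} in the reaction function: p_{LinkUp} = 43.5 + (1/6)p_{LinkUp}, so p_{LinkUp} = 43.5 / (5/6) = 52.2.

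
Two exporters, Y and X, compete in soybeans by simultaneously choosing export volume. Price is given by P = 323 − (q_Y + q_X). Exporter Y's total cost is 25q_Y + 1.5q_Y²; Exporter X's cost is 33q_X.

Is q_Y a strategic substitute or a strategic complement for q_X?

strategic substitutes

Exporter Y's profit: π = q_Y(323 − (q_Y + q_X)) − 25q_Y − 1.5q_Y².
∂π/∂q_Y = 298 − 5q_Y − q_X = 0, so q_Y = 59.6 − 0.2q_X.
The best-response slope dq_Y/dq_X = −0.2 < 0: the reaction function is downward-sloping, so the choices are strategic substitutes.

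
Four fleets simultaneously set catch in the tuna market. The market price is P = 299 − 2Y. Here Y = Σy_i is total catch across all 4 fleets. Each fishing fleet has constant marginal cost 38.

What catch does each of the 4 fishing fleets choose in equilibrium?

A representative fishing fleet's profit is π_i = y_i(299 − 2Y) − 38y_i, with Y = y_i + Σ_{j≠i} y_j.
First-order condition: 261 − 4y_i − 2Σ_{j≠i} y_j = 0.
With identical fishing fleets, set every y_j = y: then 261 − 4y − 6y = 0, i.e. y = 261/10 = 26.1.

26.1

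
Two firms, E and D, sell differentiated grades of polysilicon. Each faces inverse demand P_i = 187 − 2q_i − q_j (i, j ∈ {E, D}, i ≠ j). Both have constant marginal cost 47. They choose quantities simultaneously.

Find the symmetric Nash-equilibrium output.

28

Firm E's profit: π = q_E(187 − 2q_E − q_D) − 47q_E.
∂π/∂q_E = 140 − 4q_E − q_D = 0 ⇒ q_E = 35 − 0.25q_D.
Setting q_E = q_D in the reaction function: q_E = 35 − 0.25q_E, so q_E = 35 / 1.25 = 28.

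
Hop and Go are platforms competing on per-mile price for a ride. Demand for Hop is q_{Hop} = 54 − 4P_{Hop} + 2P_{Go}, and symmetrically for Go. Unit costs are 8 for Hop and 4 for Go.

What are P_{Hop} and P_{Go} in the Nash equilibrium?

13.8, 12.2

Hop's profit: π = (P_{Hop} − 8)(54 − 4P_{Hop} + 2P_{Go}).
∂π/∂P_{Hop} = 86 − 8P_{Hop} + 2P_{Go} = 0 ⇒ P_{Hop} = 10.75 + 0.25P_{Go}.
Similarly P_{Go} = 8.75 + 0.25P_{Hop}.
Solving the two reaction functions simultaneously: (1 − (0.25)(0.25))P_{Hop} = 10.75 + 0.25·8.75, so 0.9375P_{Hop} = 12.9375 and P_{Hop} = 13.8.
Then P_{Go} = 8.75 + 0.25·13.8 = 12.2.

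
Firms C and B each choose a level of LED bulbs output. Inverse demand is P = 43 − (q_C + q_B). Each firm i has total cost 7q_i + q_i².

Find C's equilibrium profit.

Firm C's profit: π = q_C(43 − (q_C + q_B)) − 7q_C − q_C².
∂π/∂q_C = 36 − 4q_C − q_B = 0, so q_C = 9 − 0.25q_B.
By symmetry q_B = q_C; substituting into the reaction function, 1.25q_C = 9 and q_C = 7.2.
Price P = 43 − 14.4 = 28.6.
C's profit: (28.6 − 7)·7.2 − (7.2)² = 103.68.

103.68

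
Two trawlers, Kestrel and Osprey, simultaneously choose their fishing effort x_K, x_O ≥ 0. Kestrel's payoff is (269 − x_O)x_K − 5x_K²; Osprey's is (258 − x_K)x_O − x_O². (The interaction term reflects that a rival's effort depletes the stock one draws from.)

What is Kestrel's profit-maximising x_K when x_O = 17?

25.2

Expanding Kestrel's payoff: 269x_K − x_Ox_K − 5x_K².
∂π/∂x_K = 269 − x_O − 10x_K = 0, so x_K = 26.9 − 0.1x_O.
At x_O = 17: x_K = 26.9 − 0.1·17 = 25.2.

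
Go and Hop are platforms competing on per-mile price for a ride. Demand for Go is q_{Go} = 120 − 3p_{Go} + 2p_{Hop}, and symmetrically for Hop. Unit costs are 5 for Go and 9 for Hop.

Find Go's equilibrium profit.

2610.75

Go's profit: π = (p_{Go} − 5)(120 − 3p_{Go} + 2p_{Hop}).
∂π/∂p_{Go} = 135 − 6p_{Go} + 2p_{Hop} = 0 ⇒ p_{Go} = 22.5 + (1/3)p_{Hop}.
Similarly p_{Hop} = 24.5 + (1/3)p_{Go}.
Solving the two reaction functions simultaneously: (1 − (1/3)(1/3))p_{Go} = 22.5 + (1/3)·24.5, so (8/9)p_{Go} = 92/3 and p_{Go} = 34.5.
Then p_{Hop} = 24.5 + (1/3)·34.5 = 36.
q_{Go} = 120 − 3·34.5 + 2·36 = 88.5.
Profit = (34.5 − 5)·88.5 = 2610.75.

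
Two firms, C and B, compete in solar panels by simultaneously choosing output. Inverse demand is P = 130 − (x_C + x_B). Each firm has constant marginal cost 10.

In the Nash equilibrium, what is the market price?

50

Firm C's profit: π = x_C(130 − (x_C + x_B)) − 10x_C.
∂π/∂x_C = 120 − 2x_C − x_B = 0, so x_C = 60 − 0.5x_B.
The game is symmetric, so in equilibrium x_B = x_C: the reaction function gives 1.5x_C = 60, hence x_C = 40.
Equilibrium price: P = 130 − 80 = 50.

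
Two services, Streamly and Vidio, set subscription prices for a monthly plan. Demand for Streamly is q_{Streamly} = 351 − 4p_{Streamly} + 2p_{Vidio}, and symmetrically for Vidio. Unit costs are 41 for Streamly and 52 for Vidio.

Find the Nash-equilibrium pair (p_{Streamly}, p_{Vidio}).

87.3, 91.7

Streamly's profit: π = (p_{Streamly} − 41)(351 − 4p_{Streamly} + 2p_{Vidio}).
∂π/∂p_{Streamly} = 515 − 8p_{Streamly} + 2p_{Vidio} = 0 ⇒ p_{Streamly} = 64.375 + 0.25p_{Vidio}.
Similarly p_{Vidio} = 69.875 + 0.25p_{Streamly}.
Plugging p_{Vidio} into Streamly's best response: p_{Streamly} = 64.375 + 0.25(69.875 + 0.25p_{Streamly}) ⇒ 0.9375p_{Streamly} = 2619/32, so p_{Streamly} = 87.3.
Then p_{Vidio} = 69.875 + 0.25·87.3 = 91.7.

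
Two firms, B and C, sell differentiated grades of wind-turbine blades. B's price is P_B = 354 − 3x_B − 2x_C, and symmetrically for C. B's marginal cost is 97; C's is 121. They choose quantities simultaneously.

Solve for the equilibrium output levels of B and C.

Firm B's profit: π = x_B(354 − 3x_B − 2x_C) − 97x_B.
∂π/∂x_B = 257 − 6x_B − 2x_C = 0 ⇒ x_B = 257/6 − (1/3)x_C.
Similarly x_C = 233/6 − (1/3)x_B.
Plugging x_C into B's best response: x_B = 257/6 − (1/3)(233/6 − (1/3)x_B) ⇒ (8/9)x_B = 269/9, so x_B = 33.625.
Then x_C = 233/6 − (1/3)·33.625 = 27.625.

33.625, 27.625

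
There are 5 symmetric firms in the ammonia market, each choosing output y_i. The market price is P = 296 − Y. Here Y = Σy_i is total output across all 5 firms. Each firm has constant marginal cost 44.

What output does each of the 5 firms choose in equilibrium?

A representative firm's profit is π_i = y_i(296 − Y) − 44y_i, with Y = y_i + Σ_{j≠i} y_j.
First-order condition: 252 − 2y_i − Σ_{j≠i} y_j = 0.
With identical firms, set every y_j = y: then 252 − 2y − 4y = 0, i.e. y = 252/6 = 42.

42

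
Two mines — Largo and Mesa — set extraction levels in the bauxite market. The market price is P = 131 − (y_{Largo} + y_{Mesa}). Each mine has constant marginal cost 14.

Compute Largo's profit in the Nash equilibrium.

Mine Largo's profit: π = y_{Largo}(131 − (y_{Largo} + y_{Mesa})) − 14y_{Largo}.
∂π/∂y_{Largo} = 117 − 2y_{Largo} − y_{Mesa} = 0, so y_{Largo} = 58.5 − 0.5y_{Mesa}.
The game is symmetric, so in equilibrium y_{Mesa} = y_{Largo}: the reaction function gives 1.5y_{Largo} = 58.5, hence y_{Largo} = 39.
Price P = 131 − 78 = 53.
Largo's profit: (53 − 14)·39 = 1521.

1521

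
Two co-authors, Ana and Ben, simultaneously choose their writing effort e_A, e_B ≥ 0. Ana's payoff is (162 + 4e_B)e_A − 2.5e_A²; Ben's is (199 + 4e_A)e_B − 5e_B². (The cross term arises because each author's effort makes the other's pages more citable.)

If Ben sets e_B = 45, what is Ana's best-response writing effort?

Expanding Ana's payoff: 162e_A + 4e_Be_A − 2.5e_A².
∂π/∂e_A = 162 + 4e_B − 5e_A = 0, so e_A = 32.4 + 0.8e_B.
At e_B = 45: e_A = 32.4 + 0.8·45 = 68.4.

68.4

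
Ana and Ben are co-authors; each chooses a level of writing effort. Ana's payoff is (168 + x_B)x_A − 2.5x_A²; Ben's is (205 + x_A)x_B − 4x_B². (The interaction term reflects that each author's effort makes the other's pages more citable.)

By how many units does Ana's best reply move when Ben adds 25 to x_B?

Expanding Ana's payoff: 168x_A + x_Bx_A − 2.5x_A².
∂π/∂x_A = 168 + x_B − 5x_A = 0, so x_A = 33.6 + 0.2x_B.
The reaction-function slope is 0.2, so a 25-unit rise in x_B moves x_A by 0.2 × 25 = 5. Ana's best response rises — the actions are strategic complements.

5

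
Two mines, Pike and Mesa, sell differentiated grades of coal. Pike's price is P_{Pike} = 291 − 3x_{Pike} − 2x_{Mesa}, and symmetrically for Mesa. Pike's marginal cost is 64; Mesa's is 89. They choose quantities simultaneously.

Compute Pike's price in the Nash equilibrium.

153.8125

Mine Pike's profit: π = x_{Pike}(291 − 3x_{Pike} − 2x_{Mesa}) − 64x_{Pike}.
∂π/∂x_{Pike} = 227 − 6x_{Pike} − 2x_{Mesa} = 0 ⇒ x_{Pike} = 227/6 − (1/3)x_{Mesa}.
Similarly x_{Mesa} = 101/3 − (1/3)x_{Pike}.
Plugging x_{Mesa} into Pike's best response: x_{Pike} = 227/6 − (1/3)(101/3 − (1/3)x_{Pike}) ⇒ (8/9)x_{Pike} = 479/18, so x_{Pike} = 29.9375.
Then x_{Mesa} = 101/3 − (1/3)·29.9375 = 23.6875.
P_{Pike} = 291 − 3·29.9375 − 2·23.6875 = 153.8125.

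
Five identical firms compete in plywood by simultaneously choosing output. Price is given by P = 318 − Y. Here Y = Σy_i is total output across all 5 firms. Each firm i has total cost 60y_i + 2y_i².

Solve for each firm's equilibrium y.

25.8

A representative firm's profit is π_i = y_i(318 − Y) − 60y_i − 2y_i², with Y = y_i + Σ_{j≠i} y_j.
First-order condition: 258 − 6y_i − Σ_{j≠i} y_j = 0.
In a symmetric equilibrium every firm chooses the same y, so Σ_{j≠i} y_j = 4y. The condition becomes 258 − 10y = 0, giving y = 258/10 = 25.8.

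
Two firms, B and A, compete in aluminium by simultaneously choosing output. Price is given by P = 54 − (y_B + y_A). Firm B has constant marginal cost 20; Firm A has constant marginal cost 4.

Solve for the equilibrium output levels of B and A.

Firm B's profit: π = y_B(54 − (y_B + y_A)) − 20y_B.
∂π/∂y_B = 34 − 2y_B − y_A = 0, so y_B = 17 − 0.5y_A.
By the same steps for A: y_A = 25 − 0.5y_B.
Solving the two reaction functions simultaneously: (1 − (−0.5)(−0.5))y_B = 17 − 0.5·25, so 0.75y_B = 4.5 and y_B = 6.
Then y_A = 25 − 0.5·6 = 22.

6, 22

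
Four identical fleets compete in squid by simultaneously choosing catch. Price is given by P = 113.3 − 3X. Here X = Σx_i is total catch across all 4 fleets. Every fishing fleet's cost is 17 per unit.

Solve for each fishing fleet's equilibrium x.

6.42

A representative fishing fleet's profit is π_i = x_i(113.3 − 3X) − 17x_i, with X = x_i + Σ_{j≠i} x_j.
First-order condition: 96.3 − 6x_i − 3Σ_{j≠i} x_j = 0.
In a symmetric equilibrium every fishing fleet chooses the same x, so Σ_{j≠i} x_j = 3x. The condition becomes 96.3 − 15x = 0, giving x = 96.3/15 = 6.42.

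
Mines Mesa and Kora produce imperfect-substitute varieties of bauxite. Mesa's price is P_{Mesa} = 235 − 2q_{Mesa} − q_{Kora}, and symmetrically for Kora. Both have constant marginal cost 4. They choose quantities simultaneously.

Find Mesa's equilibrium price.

96.4

Mine Mesa's profit: π = q_{Mesa}(235 − 2q_{Mesa} − q_{Kora}) − 4q_{Mesa}.
∂π/∂q_{Mesa} = 231 − 4q_{Mesa} − q_{Kora} = 0 ⇒ q_{Mesa} = 57.75 − 0.25q_{Kora}.
The game is symmetric, so in equilibrium q_{Kora} = q_{Mesa}: the reaction function gives 1.25q_{Mesa} = 57.75, hence q_{Mesa} = 46.2.
P_{Mesa} = 235 − 2·46.2 − 46.2 = 96.4.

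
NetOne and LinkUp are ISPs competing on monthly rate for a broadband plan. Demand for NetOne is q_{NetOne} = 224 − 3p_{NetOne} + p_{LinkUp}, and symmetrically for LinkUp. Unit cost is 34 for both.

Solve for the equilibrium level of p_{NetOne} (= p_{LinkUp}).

NetOne's profit: π = (p_{NetOne} − 34)(224 − 3p_{NetOne} + p_{LinkUp}).
∂π/∂p_{NetOne} = 326 − 6p_{NetOne} + p_{LinkUp} = 0 ⇒ p_{NetOne} = 163/3 + (1/6)p_{LinkUp}.
The game is symmetric, so in equilibrium p_{LinkUp} = p_{NetOne}: the reaction function gives (5/6)p_{NetOne} = 163/3, hence p_{NetOne} = 65.2.

65.2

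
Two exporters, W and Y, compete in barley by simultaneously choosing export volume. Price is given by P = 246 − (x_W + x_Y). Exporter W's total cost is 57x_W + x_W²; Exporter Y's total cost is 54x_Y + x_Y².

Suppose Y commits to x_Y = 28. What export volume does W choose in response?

Exporter W's profit: π = x_W(246 − (x_W + x_Y)) − 57x_W − x_W².
∂π/∂x_W = 189 − 4x_W − x_Y = 0, so x_W = 47.25 − 0.25x_Y.
At x_Y = 28: x_W = 47.25 − 0.25·28 = 40.25.

40.25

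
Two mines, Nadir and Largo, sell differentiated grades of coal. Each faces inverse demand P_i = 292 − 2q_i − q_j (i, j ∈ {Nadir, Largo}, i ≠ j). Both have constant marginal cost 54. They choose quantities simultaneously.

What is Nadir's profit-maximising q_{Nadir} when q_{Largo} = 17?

55.25

Mine Nadir's profit: π = q_{Nadir}(292 − 2q_{Nadir} − q_{Largo}) − 54q_{Nadir}.
∂π/∂q_{Nadir} = 238 − 4q_{Nadir} − q_{Largo} = 0 ⇒ q_{Nadir} = 59.5 − 0.25q_{Largo}.
At q_{Largo} = 17: q_{Nadir} = 59.5 − 0.25·17 = 55.25.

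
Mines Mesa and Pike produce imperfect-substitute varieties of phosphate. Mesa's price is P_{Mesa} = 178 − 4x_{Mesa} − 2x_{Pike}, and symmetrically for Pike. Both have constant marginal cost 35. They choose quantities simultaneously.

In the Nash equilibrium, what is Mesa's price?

92.2

Mine Mesa's profit: π = x_{Mesa}(178 − 4x_{Mesa} − 2x_{Pike}) − 35x_{Mesa}.
∂π/∂x_{Mesa} = 143 − 8x_{Mesa} − 2x_{Pike} = 0 ⇒ x_{Mesa} = 17.875 − 0.25x_{Pike}.
The game is symmetric, so in equilibrium x_{Pike} = x_{Mesa}: the reaction function gives 1.25x_{Mesa} = 17.875, hence x_{Mesa} = 14.3.
P_{Mesa} = 178 − 4·14.3 − 2·14.3 = 92.2.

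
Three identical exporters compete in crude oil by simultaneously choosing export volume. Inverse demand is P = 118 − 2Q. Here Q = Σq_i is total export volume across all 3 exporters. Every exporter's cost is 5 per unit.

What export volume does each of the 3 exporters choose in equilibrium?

A representative exporter's profit is π_i = q_i(118 − 2Q) − 5q_i, with Q = q_i + Σ_{j≠i} q_j.
First-order condition: 113 − 4q_i − 2Σ_{j≠i} q_j = 0.
Imposing symmetry (q_j = q for all j) turns Σ_{j≠i} q_j into 2q, so 113 = 8q and q = 14.125.

14.125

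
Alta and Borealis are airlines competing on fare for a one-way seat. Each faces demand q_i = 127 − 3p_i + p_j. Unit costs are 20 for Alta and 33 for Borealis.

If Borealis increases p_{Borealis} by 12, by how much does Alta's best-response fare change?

Alta's profit: π = (p_{Alta} − 20)(127 − 3p_{Alta} + p_{Borealis}).
∂π/∂p_{Alta} = 187 − 6p_{Alta} + p_{Borealis} = 0 ⇒ p_{Alta} = 187/6 + (1/6)p_{Borealis}.
The reaction-function slope is 1/6, so a 12-unit rise in p_{Borealis} moves p_{Alta} by 1/6 × 12 = 2. Alta's best response rises — the actions are strategic complements.

2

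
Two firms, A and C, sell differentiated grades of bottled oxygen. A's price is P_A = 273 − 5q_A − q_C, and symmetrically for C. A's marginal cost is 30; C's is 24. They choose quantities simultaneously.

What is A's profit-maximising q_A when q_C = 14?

Firm A's profit: π = q_A(273 − 5q_A − q_C) − 30q_A.
∂π/∂q_A = 243 − 10q_A − q_C = 0 ⇒ q_A = 24.3 − 0.1q_C.
At q_C = 14: q_A = 24.3 − 0.1·14 = 22.9.

22.9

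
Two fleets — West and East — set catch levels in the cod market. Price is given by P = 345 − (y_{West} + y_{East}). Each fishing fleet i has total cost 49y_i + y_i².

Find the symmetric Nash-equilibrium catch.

Fishing fleet West's profit: π = y_{West}(345 − (y_{West} + y_{East})) − 49y_{West} − y_{West}².
∂π/∂y_{West} = 296 − 4y_{West} − y_{East} = 0, so y_{West} = 74 − 0.25y_{East}.
The game is symmetric, so in equilibrium y_{East} = y_{West}: the reaction function gives 1.25y_{West} = 74, hence y_{West} = 59.2.

59.2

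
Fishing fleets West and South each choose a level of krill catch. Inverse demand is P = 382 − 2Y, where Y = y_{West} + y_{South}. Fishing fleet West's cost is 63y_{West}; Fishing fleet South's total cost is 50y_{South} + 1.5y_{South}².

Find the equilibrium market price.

193.75

Fishing fleet West's profit: π = y_{West}(382 − 2(y_{West} + y_{South})) − 63y_{West}.
∂π/∂y_{West} = 319 − 4y_{West} − 2y_{South} = 0, so y_{West} = 79.75 − 0.5y_{South}.
For South: ∂π/∂y_{South} = 332 − 7y_{South} − 2y_{West} = 0 ⇒ y_{South} = 332/7 − (2/7)y_{West}.
Plugging y_{South} into West's best response: y_{West} = 79.75 − 0.5(332/7 − (2/7)y_{West}) ⇒ (6/7)y_{West} = 1569/28, so y_{West} = 65.375.
Then y_{South} = 332/7 − (2/7)·65.375 = 28.75.
Equilibrium price: P = 382 − 2·94.125 = 193.75.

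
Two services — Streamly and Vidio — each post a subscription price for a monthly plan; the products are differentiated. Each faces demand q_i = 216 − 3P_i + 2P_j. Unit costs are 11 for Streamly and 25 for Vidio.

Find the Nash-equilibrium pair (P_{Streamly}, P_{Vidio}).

64.875, 70.125

Streamly's profit: π = (P_{Streamly} − 11)(216 − 3P_{Streamly} + 2P_{Vidio}).
∂π/∂P_{Streamly} = 249 − 6P_{Streamly} + 2P_{Vidio} = 0 ⇒ P_{Streamly} = 41.5 + (1/3)P_{Vidio}.
Similarly P_{Vidio} = 48.5 + (1/3)P_{Streamly}.
Solving the two reaction functions simultaneously: (1 − (1/3)(1/3))P_{Streamly} = 41.5 + (1/3)·48.5, so (8/9)P_{Streamly} = 173/3 and P_{Streamly} = 64.875.
Then P_{Vidio} = 48.5 + (1/3)·64.875 = 70.125.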